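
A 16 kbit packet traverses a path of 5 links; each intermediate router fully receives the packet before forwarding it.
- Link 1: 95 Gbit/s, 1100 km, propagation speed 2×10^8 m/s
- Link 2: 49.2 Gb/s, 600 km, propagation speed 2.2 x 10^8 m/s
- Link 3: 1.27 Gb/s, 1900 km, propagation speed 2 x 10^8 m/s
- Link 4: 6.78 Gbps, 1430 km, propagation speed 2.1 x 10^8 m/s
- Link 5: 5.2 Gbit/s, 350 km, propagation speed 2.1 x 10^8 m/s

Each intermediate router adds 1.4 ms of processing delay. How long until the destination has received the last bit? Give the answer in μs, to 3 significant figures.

L = 16000 bits.
Transmission delays (L/R per hop): 0.168421, 0.325203, 12.5984, 2.35988, 3.07692 μs; sum = 18.5289 μs.
Propagation delays (d/s per hop): 5500, 2727.27, 9500, 6809.52, 1666.67 μs; sum = 26203.5 μs.
Processing at 4 router(s): 4 × 1.4 ms = 5600 μs.
End-to-end = 31800 μs.

31800 μs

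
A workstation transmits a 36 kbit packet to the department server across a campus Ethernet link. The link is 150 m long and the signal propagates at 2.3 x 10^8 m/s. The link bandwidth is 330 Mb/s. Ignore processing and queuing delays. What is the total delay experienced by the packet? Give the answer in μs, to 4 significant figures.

L = 36000 bits.
Transmission delay = L/R = 36000 / 330000000 = 109.091 μs.
Propagation delay = d/s = 150 m / 2.3e+08 m/s = 0.652174 μs.
Total = 109.7 μs.

109.7 μs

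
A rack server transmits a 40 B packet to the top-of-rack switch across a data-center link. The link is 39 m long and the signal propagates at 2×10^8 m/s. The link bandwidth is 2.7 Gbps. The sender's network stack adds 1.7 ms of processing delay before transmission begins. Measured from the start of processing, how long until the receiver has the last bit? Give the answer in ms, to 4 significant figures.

L = 40 × 8 = 320 bits.
Transmission delay = L/R = 320 / 2700000000 = 0.000118519 ms.
Propagation delay = d/s = 39 m / 200000000 m/s = 0.000195 ms.
Plus processing delay 1.7 ms = 1.7 ms.
Total = 1.700 ms.

1.700 ms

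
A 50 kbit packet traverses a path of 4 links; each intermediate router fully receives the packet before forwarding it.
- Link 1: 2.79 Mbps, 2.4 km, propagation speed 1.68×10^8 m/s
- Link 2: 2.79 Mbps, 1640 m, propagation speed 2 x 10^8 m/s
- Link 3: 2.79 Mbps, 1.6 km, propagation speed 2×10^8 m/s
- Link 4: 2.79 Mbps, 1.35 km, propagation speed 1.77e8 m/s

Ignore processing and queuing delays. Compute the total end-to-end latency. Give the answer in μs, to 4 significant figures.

L = 50000 bits.
Transmission delay per hop = L/R = 50000/2790000 = 17921.1 μs; 4 hops → 71684.6 μs.
Propagation delays (d/s per hop): 14.2857, 8.2, 8, 7.62712 μs; sum = 38.1128 μs.
End-to-end = 71720 μs.

71720 μs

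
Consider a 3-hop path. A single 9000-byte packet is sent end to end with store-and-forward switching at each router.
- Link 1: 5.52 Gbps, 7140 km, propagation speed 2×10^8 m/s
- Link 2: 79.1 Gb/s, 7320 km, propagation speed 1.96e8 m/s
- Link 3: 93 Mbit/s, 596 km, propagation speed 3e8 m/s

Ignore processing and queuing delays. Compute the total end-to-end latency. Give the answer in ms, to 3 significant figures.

L = 9000 × 8 = 72000 bits.
Transmission delays (L/R per hop): 0.0130435, 0.00091024, 0.774194 ms; sum = 0.788147 ms.
Propagation delays (d/s per hop): 35.7, 37.3469, 1.98667 ms; sum = 75.0336 ms.
End-to-end = 75.8 ms.

75.8 ms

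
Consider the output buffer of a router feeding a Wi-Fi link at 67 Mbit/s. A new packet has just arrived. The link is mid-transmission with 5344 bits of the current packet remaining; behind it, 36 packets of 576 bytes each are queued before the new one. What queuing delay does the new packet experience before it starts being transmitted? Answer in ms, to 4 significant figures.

Each queued packet: L/R = 4608/67000000 = 0.0687761 ms.
36 queued → 2.47594 ms.
Plus remaining 5344 bits of current packet: 0.0797612 ms.
Queuing delay = 2.556 ms.

2.556 ms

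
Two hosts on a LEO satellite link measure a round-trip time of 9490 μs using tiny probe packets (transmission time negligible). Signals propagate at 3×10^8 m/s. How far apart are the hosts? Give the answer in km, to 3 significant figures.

One-way propagation = RTT/2 = 4745 μs.
d = s × t = 300000000 × 0.004745 = 1420 km.

1420 km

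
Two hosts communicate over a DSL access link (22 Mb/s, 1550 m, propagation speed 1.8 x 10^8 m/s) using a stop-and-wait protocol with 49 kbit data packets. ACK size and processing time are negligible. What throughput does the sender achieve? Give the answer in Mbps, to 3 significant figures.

t_tx = L/R = 49000/22000000 = 0.00222727 s.
t_prop = 1550/180000000 = 8.61111e-06 s; RTT = 1.72222e-05 s.
Cycle = t_tx + RTT = 0.00224449 s.
Throughput = L / cycle = 49000 / 0.00224449 = 21.8 Mbps.

21.8 Mbps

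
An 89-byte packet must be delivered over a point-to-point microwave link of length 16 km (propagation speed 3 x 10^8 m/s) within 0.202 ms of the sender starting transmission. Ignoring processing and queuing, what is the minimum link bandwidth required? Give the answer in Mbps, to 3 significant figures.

L = 712 bits.
Propagation delay = 16000 / 300000000 = 0.0533333 ms.
Transmission budget = 0.202 − 0.0533333 = 0.148667 ms.
R ≥ L / t_tx = 712 bits / 0.000148667 s = 4.79 Mbps.

4.79 Mbps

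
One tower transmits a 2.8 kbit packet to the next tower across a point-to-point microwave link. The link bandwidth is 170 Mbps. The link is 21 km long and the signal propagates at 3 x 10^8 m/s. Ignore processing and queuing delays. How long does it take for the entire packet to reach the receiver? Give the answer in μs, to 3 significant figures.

L = 2800 bits.
Transmission delay = L/R = 2800 / 170000000 = 16.4706 μs.
Propagation delay = d/s = 21000 m / 300000000 m/s = 70 μs.
Total = 86.5 μs.

86.5 μs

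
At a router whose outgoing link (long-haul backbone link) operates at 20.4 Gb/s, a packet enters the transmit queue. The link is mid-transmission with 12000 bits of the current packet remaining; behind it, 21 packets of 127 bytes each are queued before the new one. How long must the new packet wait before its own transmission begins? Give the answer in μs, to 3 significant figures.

Each queued packet: L/R = 1016/20400000000 = 0.0498039 μs.
21 queued → 1.04588 μs.
Plus remaining 12000 bits of current packet: 0.588235 μs.
Queuing delay = 1.63 μs.

1.63 μs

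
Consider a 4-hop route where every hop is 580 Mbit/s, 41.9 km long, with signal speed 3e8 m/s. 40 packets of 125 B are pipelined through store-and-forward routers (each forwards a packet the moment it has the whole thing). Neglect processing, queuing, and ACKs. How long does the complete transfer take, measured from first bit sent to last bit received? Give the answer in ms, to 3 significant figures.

Per-hop transmission t_tx = L/R = 1000/580000000 = 0.00172414 ms.
Per-hop propagation t_prop = 41900/300000000 = 0.139667 ms.
Pipeline fill: first packet needs 4·t_tx to clear all hops; remaining 39 packets each add one t_tx.
Total = (4+40-1)·t_tx + 4·t_prop = 43·0.00172414 + 4·0.139667 = 0.633 ms.

0.633 ms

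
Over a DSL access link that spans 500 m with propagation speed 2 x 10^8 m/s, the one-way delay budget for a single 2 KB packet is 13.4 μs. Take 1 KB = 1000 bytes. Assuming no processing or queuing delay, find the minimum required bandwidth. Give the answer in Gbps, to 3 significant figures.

L = 16000 bits.
Propagation delay = 500 / 200000000 = 2.5 μs.
Transmission budget = 13.4 − 2.5 = 10.9 μs.
R ≥ L / t_tx = 16000 bits / 1.09e-05 s = 1.47 Gbps.

1.47 Gbps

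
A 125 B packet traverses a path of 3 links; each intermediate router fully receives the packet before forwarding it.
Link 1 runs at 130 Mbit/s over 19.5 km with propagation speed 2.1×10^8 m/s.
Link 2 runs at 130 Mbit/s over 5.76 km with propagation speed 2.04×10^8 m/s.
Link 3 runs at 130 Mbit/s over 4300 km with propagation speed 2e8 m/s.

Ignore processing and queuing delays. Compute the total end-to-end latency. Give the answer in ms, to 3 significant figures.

L = 125 × 8 = 1000 bits.
Transmission delay per hop = L/R = 1000/130000000 = 0.00769231 ms; 3 hops → 0.0230769 ms.
Propagation delays (d/s per hop): 0.0928571, 0.0282353, 21.5 ms; sum = 21.6211 ms.
End-to-end = 21.6 ms.

21.6 ms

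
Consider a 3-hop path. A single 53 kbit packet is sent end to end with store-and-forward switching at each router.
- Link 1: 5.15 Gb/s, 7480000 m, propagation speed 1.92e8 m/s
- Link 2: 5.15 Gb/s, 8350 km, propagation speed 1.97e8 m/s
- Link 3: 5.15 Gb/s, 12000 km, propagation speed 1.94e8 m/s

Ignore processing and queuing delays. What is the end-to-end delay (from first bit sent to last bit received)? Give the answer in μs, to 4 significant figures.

143200 μs

L = 53000 bits.
Transmission delay per hop = L/R = 53000/5150000000 = 10.2913 μs; 3 hops → 30.8738 μs.
Propagation delays (d/s per hop): 38958.3, 42385.8, 61855.7 μs; sum = 143200 μs.
End-to-end = 143200 μs.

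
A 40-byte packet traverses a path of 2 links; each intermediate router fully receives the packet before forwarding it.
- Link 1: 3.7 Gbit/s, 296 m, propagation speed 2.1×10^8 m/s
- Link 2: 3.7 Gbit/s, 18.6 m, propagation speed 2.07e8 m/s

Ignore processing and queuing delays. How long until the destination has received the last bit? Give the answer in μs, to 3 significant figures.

L = 40 × 8 = 320 bits.
Transmission delay per hop = L/R = 320/3700000000 = 0.0864865 μs; 2 hops → 0.172973 μs.
Propagation delays (d/s per hop): 1.40952, 0.0898551 μs; sum = 1.49938 μs.
End-to-end = 1.67 μs.

1.67 μs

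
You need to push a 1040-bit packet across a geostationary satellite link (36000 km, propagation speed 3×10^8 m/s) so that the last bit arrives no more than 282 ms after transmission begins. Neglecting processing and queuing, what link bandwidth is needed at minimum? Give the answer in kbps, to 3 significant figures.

6.42 kbps

Propagation delay = 36000000 / 300000000 = 120 ms.
Transmission budget = 282 − 120 = 162 ms.
R ≥ L / t_tx = 1040 bits / 0.162 s = 6.42 kbps.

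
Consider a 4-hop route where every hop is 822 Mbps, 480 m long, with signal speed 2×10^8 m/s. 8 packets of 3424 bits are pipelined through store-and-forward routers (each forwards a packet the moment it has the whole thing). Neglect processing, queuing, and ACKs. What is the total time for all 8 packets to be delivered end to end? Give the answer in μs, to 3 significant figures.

Per-hop transmission t_tx = L/R = 3424/822000000 = 4.16545 μs.
Per-hop propagation t_prop = 480/200000000 = 2.4 μs.
Pipeline fill: first packet needs 4·t_tx to clear all hops; remaining 7 packets each add one t_tx.
Total = (4+8-1)·t_tx + 4·t_prop = 11·4.16545 + 4·2.4 = 55.4 μs.

55.4 μs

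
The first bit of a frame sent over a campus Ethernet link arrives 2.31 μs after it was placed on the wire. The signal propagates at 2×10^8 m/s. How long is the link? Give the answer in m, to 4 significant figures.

462.0 m

d = s × t_prop = 200000000 × 2.31e-06 = 462.0 m.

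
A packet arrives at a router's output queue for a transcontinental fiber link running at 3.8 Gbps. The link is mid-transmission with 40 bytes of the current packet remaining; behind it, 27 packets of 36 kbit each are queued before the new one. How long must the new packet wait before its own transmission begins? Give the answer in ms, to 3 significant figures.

0.256 ms

Each queued packet: L/R = 36000/3800000000 = 0.00947368 ms.
27 queued → 0.255789 ms.
Plus remaining 320 bits of current packet: 8.42105e-05 ms.
Queuing delay = 0.256 ms.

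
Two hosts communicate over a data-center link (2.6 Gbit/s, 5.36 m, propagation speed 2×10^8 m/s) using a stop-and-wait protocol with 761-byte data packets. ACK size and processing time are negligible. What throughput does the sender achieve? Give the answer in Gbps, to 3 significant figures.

t_tx = L/R = 6088/2600000000 = 2.34154e-06 s.
t_prop = 5.36/200000000 = 2.68e-08 s; RTT = 5.36e-08 s.
Cycle = t_tx + RTT = 2.39514e-06 s.
Throughput = L / cycle = 6088 / 2.39514e-06 = 2.54 Gbps.

2.54 Gbps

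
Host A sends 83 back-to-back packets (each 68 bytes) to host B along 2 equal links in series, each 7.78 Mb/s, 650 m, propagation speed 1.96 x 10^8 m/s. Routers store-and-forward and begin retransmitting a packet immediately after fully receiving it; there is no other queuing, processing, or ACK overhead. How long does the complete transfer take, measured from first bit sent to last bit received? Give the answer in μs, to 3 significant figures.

5880 μs

Per-hop transmission t_tx = L/R = 544/7780000 = 69.9229 μs.
Per-hop propagation t_prop = 650/196000000 = 3.31633 μs.
Pipeline fill: first packet needs 2·t_tx to clear all hops; remaining 82 packets each add one t_tx.
Total = (2+83-1)·t_tx + 2·t_prop = 84·69.9229 + 2·3.31633 = 5880 μs.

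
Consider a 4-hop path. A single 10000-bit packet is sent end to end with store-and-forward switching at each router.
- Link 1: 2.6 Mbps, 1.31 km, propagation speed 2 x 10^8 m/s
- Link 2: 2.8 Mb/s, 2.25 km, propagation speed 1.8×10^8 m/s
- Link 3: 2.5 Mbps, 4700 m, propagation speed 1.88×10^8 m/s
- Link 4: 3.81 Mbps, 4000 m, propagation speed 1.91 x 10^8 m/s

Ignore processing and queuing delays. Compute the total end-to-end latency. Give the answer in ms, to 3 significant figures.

14.1 ms

Transmission delays (L/R per hop): 3.84615, 3.57143, 4, 2.62467 ms; sum = 14.0423 ms.
Propagation delays (d/s per hop): 0.00655, 0.0125, 0.025, 0.0209424 ms; sum = 0.0649924 ms.
End-to-end = 14.1 ms.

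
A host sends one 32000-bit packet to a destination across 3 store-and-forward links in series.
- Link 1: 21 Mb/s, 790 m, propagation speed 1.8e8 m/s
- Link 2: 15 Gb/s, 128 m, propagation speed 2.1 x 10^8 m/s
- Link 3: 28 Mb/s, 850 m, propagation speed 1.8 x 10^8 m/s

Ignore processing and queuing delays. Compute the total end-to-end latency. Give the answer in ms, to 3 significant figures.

2.68 ms

Transmission delays (L/R per hop): 1.52381, 0.00213333, 1.14286 ms; sum = 2.6688 ms.
Propagation delays (d/s per hop): 0.00438889, 0.000609524, 0.00472222 ms; sum = 0.00972063 ms.
End-to-end = 2.68 ms.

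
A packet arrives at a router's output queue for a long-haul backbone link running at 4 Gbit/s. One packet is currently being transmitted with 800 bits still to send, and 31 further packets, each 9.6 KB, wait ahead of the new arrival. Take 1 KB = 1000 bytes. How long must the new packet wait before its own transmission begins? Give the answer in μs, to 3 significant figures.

595 μs

Each queued packet: L/R = 76800/4000000000 = 19.2 μs.
31 queued → 595.2 μs.
Plus remaining 800 bits of current packet: 0.2 μs.
Queuing delay = 595 μs.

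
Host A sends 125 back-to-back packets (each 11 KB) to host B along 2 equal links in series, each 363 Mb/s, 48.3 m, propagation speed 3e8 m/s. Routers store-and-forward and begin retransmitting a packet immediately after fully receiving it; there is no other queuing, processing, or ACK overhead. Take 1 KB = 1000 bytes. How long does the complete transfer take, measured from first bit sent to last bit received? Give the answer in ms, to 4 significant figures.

30.55 ms

Per-hop transmission t_tx = L/R = 88000/363000000 = 0.242424 ms.
Per-hop propagation t_prop = 48.3/300000000 = 0.000161 ms.
Pipeline fill: first packet needs 2·t_tx to clear all hops; remaining 124 packets each add one t_tx.
Total = (2+125-1)·t_tx + 2·t_prop = 126·0.242424 + 2·0.000161 = 30.55 ms.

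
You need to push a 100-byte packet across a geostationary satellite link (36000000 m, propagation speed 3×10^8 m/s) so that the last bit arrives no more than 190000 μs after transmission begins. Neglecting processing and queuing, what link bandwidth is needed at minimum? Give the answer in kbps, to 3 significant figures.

L = 800 bits.
Propagation delay = 36000000 / 300000000 = 120000 μs.
Transmission budget = 190000 − 120000 = 70000 μs.
R ≥ L / t_tx = 800 bits / 0.07 s = 11.4 kbps.

11.4 kbps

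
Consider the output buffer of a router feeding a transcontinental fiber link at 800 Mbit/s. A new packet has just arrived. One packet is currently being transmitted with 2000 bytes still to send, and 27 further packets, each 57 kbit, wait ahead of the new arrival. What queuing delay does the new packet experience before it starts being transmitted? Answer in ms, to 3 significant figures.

Each queued packet: L/R = 57000/800000000 = 0.07125 ms.
27 queued → 1.92375 ms.
Plus remaining 16000 bits of current packet: 0.02 ms.
Queuing delay = 1.94 ms.

1.94 ms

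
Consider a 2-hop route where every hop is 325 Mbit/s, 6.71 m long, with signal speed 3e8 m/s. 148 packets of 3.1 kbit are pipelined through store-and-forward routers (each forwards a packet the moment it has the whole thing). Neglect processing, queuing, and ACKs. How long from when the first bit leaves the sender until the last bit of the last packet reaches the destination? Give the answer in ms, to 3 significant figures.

Per-hop transmission t_tx = L/R = 3100/325000000 = 0.00953846 ms.
Per-hop propagation t_prop = 6.71/300000000 = 2.23667e-05 ms.
Pipeline fill: first packet needs 2·t_tx to clear all hops; remaining 147 packets each add one t_tx.
Total = (2+148-1)·t_tx + 2·t_prop = 149·0.00953846 + 2·2.23667e-05 = 1.42 ms.

1.42 ms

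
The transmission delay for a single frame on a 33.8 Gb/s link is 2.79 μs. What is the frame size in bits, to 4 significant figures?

94300 bits

L = R × t_tx = 3.38e+10 b/s × 2.79e-06 s = 94302 bits.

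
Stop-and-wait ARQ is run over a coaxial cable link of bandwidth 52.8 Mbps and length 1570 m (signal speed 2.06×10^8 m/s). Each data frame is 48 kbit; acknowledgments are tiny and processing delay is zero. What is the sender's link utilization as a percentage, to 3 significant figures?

98.4 %

t_tx = L/R = 48000/52800000 = 0.000909091 s.
t_prop = 1570/206000000 = 7.62136e-06 s; RTT = 1.52427e-05 s.
Cycle = t_tx + RTT = 0.000924334 s.
Utilization = t_tx / cycle = 0.000909091/0.000924334 = 98.4 %.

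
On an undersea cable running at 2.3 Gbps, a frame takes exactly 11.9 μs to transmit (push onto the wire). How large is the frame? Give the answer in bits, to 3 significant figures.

L = R × t_tx = 2300000000 b/s × 1.19e-05 s = 27370 bits.

27400 bits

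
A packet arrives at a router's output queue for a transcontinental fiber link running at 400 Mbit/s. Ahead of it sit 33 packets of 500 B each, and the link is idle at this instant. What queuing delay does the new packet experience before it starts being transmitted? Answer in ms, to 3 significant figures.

0.330 ms

Each queued packet: L/R = 4000/400000000 = 0.01 ms.
33 queued → 0.33 ms.
Queuing delay = 0.330 ms.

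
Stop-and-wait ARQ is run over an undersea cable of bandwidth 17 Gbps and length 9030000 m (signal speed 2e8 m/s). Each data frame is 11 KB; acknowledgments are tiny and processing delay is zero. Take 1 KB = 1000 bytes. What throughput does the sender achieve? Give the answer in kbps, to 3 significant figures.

t_tx = L/R = 88000/17000000000 = 5.17647e-06 s.
t_prop = 9030000/200000000 = 0.04515 s; RTT = 0.0903 s.
Cycle = t_tx + RTT = 0.0903052 s.
Throughput = L / cycle = 88000 / 0.0903052 = 974 kbps.

974 kbps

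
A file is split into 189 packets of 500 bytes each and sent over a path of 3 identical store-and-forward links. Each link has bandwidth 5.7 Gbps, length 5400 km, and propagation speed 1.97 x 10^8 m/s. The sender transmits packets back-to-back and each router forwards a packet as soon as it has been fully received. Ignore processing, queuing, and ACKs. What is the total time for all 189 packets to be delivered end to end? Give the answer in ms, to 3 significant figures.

82.4 ms

Per-hop transmission t_tx = L/R = 4000/5700000000 = 0.000701754 ms.
Per-hop propagation t_prop = 5400000/197000000 = 27.4112 ms.
Pipeline fill: first packet needs 3·t_tx to clear all hops; remaining 188 packets each add one t_tx.
Total = (3+189-1)·t_tx + 3·t_prop = 191·0.000701754 + 3·27.4112 = 82.4 ms.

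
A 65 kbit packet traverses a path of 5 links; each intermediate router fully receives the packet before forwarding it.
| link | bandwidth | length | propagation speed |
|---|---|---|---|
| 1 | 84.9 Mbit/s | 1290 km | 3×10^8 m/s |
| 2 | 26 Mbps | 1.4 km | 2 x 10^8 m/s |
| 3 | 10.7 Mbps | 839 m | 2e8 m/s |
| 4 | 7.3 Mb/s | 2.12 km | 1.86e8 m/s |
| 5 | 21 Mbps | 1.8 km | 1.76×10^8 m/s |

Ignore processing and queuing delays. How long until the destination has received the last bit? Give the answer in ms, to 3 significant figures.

25.7 ms

L = 65000 bits.
Transmission delays (L/R per hop): 0.765607, 2.5, 6.07477, 8.90411, 3.09524 ms; sum = 21.3397 ms.
Propagation delays (d/s per hop): 4.3, 0.007, 0.004195, 0.0113978, 0.0102273 ms; sum = 4.33282 ms.
End-to-end = 25.7 ms.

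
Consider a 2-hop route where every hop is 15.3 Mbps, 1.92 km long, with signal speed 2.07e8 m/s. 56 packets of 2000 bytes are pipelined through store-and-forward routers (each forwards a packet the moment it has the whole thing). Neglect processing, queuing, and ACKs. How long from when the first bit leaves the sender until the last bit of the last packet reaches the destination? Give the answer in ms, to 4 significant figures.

Per-hop transmission t_tx = L/R = 16000/15300000 = 1.04575 ms.
Per-hop propagation t_prop = 1920/2.07e+08 = 0.00927536 ms.
Pipeline fill: first packet needs 2·t_tx to clear all hops; remaining 55 packets each add one t_tx.
Total = (2+56-1)·t_tx + 2·t_prop = 57·1.04575 + 2·0.00927536 = 59.63 ms.

59.63 ms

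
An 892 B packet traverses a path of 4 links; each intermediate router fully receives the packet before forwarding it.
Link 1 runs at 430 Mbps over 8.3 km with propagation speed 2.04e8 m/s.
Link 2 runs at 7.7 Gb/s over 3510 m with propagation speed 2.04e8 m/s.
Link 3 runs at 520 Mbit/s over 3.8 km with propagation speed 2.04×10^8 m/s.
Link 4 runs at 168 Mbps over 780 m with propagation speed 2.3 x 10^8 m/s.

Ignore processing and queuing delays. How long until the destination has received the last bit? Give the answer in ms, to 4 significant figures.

L = 892 × 8 = 7136 bits.
Transmission delays (L/R per hop): 0.0165953, 0.000926753, 0.0137231, 0.0424762 ms; sum = 0.0737214 ms.
Propagation delays (d/s per hop): 0.0406863, 0.0172059, 0.0186275, 0.0033913 ms; sum = 0.0799109 ms.
End-to-end = 0.1536 ms.

0.1536 ms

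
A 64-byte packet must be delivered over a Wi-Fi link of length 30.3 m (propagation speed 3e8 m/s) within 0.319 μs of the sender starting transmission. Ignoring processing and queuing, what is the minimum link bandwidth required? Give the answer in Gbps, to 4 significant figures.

L = 512 bits.
Propagation delay = 30.3 / 300000000 = 0.101 μs.
Transmission budget = 0.319 − 0.101 = 0.218 μs.
R ≥ L / t_tx = 512 bits / 2.18e-07 s = 2.349 Gbps.

2.349 Gbps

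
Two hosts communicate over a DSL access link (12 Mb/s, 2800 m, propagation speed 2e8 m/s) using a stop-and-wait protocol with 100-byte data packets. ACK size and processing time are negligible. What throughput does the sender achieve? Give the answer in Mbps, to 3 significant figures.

8.45 Mbps

t_tx = L/R = 800/12000000 = 6.66667e-05 s.
t_prop = 2800/200000000 = 1.4e-05 s; RTT = 2.8e-05 s.
Cycle = t_tx + RTT = 9.46667e-05 s.
Throughput = L / cycle = 800 / 9.46667e-05 = 8.45 Mbps.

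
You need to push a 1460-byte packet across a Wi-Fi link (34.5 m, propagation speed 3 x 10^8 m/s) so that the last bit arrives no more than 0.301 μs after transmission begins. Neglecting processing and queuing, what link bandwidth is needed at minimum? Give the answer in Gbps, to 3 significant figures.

62.8 Gbps

L = 11680 bits.
Propagation delay = 34.5 / 300000000 = 0.115 μs.
Transmission budget = 0.301 − 0.115 = 0.186 μs.
R ≥ L / t_tx = 11680 bits / 1.86e-07 s = 62.8 Gbps.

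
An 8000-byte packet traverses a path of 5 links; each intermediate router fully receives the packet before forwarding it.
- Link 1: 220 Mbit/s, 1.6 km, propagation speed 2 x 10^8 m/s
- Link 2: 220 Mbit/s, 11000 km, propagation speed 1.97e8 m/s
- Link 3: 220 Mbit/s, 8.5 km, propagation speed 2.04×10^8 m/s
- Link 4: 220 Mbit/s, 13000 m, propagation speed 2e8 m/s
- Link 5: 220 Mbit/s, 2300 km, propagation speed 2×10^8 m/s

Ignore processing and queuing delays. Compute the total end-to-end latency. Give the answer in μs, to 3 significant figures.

L = 8000 × 8 = 64000 bits.
Transmission delay per hop = L/R = 64000/220000000 = 290.909 μs; 5 hops → 1454.55 μs.
Propagation delays (d/s per hop): 8, 55837.6, 41.6667, 65, 11500 μs; sum = 67452.2 μs.
End-to-end = 68900 μs.

68900 μs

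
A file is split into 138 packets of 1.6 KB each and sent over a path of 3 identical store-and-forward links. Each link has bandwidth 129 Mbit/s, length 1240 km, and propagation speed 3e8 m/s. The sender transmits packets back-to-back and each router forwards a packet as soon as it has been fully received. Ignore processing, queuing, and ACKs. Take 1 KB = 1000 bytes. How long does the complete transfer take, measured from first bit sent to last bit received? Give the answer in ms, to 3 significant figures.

26.3 ms

Per-hop transmission t_tx = L/R = 12800/129000000 = 0.0992248 ms.
Per-hop propagation t_prop = 1240000/300000000 = 4.13333 ms.
Pipeline fill: first packet needs 3·t_tx to clear all hops; remaining 137 packets each add one t_tx.
Total = (3+138-1)·t_tx + 3·t_prop = 140·0.0992248 + 3·4.13333 = 26.3 ms.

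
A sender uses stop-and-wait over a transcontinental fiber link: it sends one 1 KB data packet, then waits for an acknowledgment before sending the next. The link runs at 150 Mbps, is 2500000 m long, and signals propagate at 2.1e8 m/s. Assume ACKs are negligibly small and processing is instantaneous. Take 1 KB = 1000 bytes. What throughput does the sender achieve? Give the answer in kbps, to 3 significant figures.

t_tx = L/R = 8000/150000000 = 5.33333e-05 s.
t_prop = 2500000/210000000 = 0.0119048 s; RTT = 0.0238095 s.
Cycle = t_tx + RTT = 0.0238629 s.
Throughput = L / cycle = 8000 / 0.0238629 = 335 kbps.

335 kbps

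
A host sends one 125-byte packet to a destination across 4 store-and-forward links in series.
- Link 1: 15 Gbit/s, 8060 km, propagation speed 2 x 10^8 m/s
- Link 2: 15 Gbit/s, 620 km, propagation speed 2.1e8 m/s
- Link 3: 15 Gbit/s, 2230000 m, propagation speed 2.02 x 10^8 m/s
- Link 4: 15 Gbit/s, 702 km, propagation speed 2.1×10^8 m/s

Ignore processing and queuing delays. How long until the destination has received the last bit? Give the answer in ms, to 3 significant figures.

L = 125 × 8 = 1000 bits.
Transmission delay per hop = L/R = 1000/15000000000 = 6.66667e-05 ms; 4 hops → 0.000266667 ms.
Propagation delays (d/s per hop): 40.3, 2.95238, 11.0396, 3.34286 ms; sum = 57.6348 ms.
End-to-end = 57.6 ms.

57.6 ms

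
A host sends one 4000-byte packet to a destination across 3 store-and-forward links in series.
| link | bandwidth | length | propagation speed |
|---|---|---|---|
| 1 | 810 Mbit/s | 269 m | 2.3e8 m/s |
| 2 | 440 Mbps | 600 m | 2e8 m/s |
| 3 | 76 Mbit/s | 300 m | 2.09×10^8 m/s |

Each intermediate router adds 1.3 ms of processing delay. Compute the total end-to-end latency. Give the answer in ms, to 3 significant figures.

3.14 ms

L = 4000 × 8 = 32000 bits.
Transmission delays (L/R per hop): 0.0395062, 0.0727273, 0.421053 ms; sum = 0.533286 ms.
Propagation delays (d/s per hop): 0.00116957, 0.003, 0.00143541 ms; sum = 0.00560497 ms.
Processing at 2 router(s): 2 × 1.3 ms = 2.6 ms.
End-to-end = 3.14 ms.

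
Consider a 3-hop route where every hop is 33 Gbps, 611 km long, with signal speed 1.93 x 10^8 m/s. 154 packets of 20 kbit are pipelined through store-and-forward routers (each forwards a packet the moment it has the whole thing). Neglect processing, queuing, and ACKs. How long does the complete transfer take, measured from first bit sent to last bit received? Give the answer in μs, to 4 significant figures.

Per-hop transmission t_tx = L/R = 20000/33000000000 = 0.606061 μs.
Per-hop propagation t_prop = 611000/193000000 = 3165.8 μs.
Pipeline fill: first packet needs 3·t_tx to clear all hops; remaining 153 packets each add one t_tx.
Total = (3+154-1)·t_tx + 3·t_prop = 156·0.606061 + 3·3165.8 = 9592 μs.

9592 μs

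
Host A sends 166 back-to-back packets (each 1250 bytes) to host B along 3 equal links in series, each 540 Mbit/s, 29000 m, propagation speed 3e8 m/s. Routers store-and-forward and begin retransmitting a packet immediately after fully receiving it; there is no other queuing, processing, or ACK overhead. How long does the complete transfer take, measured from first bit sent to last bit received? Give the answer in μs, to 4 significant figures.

Per-hop transmission t_tx = L/R = 10000/540000000 = 18.5185 μs.
Per-hop propagation t_prop = 29000/300000000 = 96.6667 μs.
Pipeline fill: first packet needs 3·t_tx to clear all hops; remaining 165 packets each add one t_tx.
Total = (3+166-1)·t_tx + 3·t_prop = 168·18.5185 + 3·96.6667 = 3401 μs.

3401 μs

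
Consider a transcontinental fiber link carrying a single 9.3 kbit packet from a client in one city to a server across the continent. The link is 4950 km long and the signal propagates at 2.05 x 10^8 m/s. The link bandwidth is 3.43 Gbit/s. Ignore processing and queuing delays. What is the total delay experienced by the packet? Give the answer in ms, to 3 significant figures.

L = 9300 bits.
Transmission delay = L/R = 9300 / 3430000000 = 0.00271137 ms.
Propagation delay = d/s = 4950000 m / 2.05e+08 m/s = 24.1463 ms.
Total = 24.1 ms.

24.1 ms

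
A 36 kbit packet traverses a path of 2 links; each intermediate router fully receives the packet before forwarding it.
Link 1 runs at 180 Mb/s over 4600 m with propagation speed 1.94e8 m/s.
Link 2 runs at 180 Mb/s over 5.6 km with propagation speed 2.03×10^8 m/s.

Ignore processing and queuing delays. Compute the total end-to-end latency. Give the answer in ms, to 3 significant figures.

0.451 ms

L = 36000 bits.
Transmission delay per hop = L/R = 36000/180000000 = 0.2 ms; 2 hops → 0.4 ms.
Propagation delays (d/s per hop): 0.0237113, 0.0275862 ms; sum = 0.0512975 ms.
End-to-end = 0.451 ms.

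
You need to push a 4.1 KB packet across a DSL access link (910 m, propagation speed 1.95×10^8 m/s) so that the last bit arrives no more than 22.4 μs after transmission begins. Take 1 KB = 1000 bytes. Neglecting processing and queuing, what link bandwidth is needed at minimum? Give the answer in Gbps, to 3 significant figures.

L = 32800 bits.
Propagation delay = 910 / 195000000 = 4.66667 μs.
Transmission budget = 22.4 − 4.66667 = 17.7333 μs.
R ≥ L / t_tx = 32800 bits / 1.77333e-05 s = 1.85 Gbps.

1.85 Gbps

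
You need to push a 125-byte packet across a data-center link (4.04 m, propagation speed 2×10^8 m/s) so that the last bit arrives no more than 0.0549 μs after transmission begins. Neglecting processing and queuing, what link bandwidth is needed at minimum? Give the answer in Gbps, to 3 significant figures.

28.8 Gbps

L = 1000 bits.
Propagation delay = 4.04 / 200000000 = 0.0202 μs.
Transmission budget = 0.0549 − 0.0202 = 0.0347 μs.
R ≥ L / t_tx = 1000 bits / 3.47e-08 s = 28.8 Gbps.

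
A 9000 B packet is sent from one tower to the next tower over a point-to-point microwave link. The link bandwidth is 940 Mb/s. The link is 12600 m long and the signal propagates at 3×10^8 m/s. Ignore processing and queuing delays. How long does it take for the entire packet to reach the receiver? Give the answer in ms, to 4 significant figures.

L = 9000 × 8 = 72000 bits.
Transmission delay = L/R = 72000 / 940000000 = 0.0765957 ms.
Propagation delay = d/s = 12600 m / 300000000 m/s = 0.042 ms.
Total = 0.1186 ms.

0.1186 ms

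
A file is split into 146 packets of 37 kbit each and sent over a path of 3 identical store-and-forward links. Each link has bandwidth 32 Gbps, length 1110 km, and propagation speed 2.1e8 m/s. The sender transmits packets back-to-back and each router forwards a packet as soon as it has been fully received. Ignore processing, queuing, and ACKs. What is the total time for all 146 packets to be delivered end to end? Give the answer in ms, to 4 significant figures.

Per-hop transmission t_tx = L/R = 37000/32000000000 = 0.00115625 ms.
Per-hop propagation t_prop = 1110000/210000000 = 5.28571 ms.
Pipeline fill: first packet needs 3·t_tx to clear all hops; remaining 145 packets each add one t_tx.
Total = (3+146-1)·t_tx + 3·t_prop = 148·0.00115625 + 3·5.28571 = 16.03 ms.

16.03 ms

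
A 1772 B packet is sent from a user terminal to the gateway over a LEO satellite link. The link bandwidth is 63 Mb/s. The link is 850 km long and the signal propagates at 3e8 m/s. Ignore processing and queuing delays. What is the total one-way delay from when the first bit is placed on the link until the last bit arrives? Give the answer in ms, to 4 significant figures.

L = 1772 × 8 = 14176 bits.
Transmission delay = L/R = 14176 / 63000000 = 0.225016 ms.
Propagation delay = d/s = 850000 m / 300000000 m/s = 2.83333 ms.
Total = 3.058 ms.

3.058 ms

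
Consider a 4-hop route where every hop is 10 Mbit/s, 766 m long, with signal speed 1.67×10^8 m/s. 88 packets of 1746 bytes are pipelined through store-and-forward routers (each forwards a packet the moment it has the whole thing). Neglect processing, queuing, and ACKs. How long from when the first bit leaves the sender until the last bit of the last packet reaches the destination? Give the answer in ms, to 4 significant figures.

Per-hop transmission t_tx = L/R = 13968/10000000 = 1.3968 ms.
Per-hop propagation t_prop = 766/167000000 = 0.00458683 ms.
Pipeline fill: first packet needs 4·t_tx to clear all hops; remaining 87 packets each add one t_tx.
Total = (4+88-1)·t_tx + 4·t_prop = 91·1.3968 + 4·0.00458683 = 127.1 ms.

127.1 ms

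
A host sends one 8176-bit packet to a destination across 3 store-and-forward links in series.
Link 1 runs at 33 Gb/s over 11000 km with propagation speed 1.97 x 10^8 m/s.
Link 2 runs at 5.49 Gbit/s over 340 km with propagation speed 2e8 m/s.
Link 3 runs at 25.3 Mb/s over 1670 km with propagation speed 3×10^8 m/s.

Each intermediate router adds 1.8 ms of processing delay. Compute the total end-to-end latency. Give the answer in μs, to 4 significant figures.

Transmission delays (L/R per hop): 0.247758, 1.48925, 323.162 μs; sum = 324.899 μs.
Propagation delays (d/s per hop): 55837.6, 1700, 5566.67 μs; sum = 63104.2 μs.
Processing at 2 router(s): 2 × 1.8 ms = 3600 μs.
End-to-end = 67030 μs.

67030 μs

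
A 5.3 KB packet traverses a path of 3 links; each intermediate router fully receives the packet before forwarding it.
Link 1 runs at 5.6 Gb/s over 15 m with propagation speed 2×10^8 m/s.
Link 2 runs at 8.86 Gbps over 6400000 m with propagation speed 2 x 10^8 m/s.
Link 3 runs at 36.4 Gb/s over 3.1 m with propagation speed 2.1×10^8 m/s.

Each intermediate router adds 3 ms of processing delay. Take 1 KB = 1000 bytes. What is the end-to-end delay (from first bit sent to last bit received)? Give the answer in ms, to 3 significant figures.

38.0 ms

L = 42400 bits.
Transmission delays (L/R per hop): 0.00757143, 0.00478555, 0.00116484 ms; sum = 0.0135218 ms.
Propagation delays (d/s per hop): 7.5e-05, 32, 1.47619e-05 ms; sum = 32.0001 ms.
Processing at 2 router(s): 2 × 3 ms = 6 ms.
End-to-end = 38.0 ms.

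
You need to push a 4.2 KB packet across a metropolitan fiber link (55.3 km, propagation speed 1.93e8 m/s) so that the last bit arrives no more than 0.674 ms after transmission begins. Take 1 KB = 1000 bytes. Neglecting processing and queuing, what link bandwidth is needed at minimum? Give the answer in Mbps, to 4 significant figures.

86.72 Mbps

L = 33600 bits.
Propagation delay = 55300 / 193000000 = 0.286528 ms.
Transmission budget = 0.674 − 0.286528 = 0.387472 ms.
R ≥ L / t_tx = 33600 bits / 0.000387472 s = 86.72 Mbps.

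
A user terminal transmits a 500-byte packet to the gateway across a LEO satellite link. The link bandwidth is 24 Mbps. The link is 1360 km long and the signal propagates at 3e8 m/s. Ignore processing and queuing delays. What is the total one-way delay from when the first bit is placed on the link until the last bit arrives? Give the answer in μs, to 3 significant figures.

L = 500 × 8 = 4000 bits.
Transmission delay = L/R = 4000 / 24000000 = 166.667 μs.
Propagation delay = d/s = 1360000 m / 300000000 m/s = 4533.33 μs.
Total = 4700 μs.

4700 μs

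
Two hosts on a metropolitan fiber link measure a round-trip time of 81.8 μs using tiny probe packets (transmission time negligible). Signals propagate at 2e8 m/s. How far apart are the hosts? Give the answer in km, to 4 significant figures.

One-way propagation = RTT/2 = 40.9 μs.
d = s × t = 200000000 × 4.09e-05 = 8.180 km.

8.180 km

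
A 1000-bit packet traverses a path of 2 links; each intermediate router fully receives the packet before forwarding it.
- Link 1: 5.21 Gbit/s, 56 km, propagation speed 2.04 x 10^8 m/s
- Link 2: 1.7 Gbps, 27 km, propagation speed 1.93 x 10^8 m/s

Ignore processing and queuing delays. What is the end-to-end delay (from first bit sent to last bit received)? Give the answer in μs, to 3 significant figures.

415 μs

Transmission delays (L/R per hop): 0.191939, 0.588235 μs; sum = 0.780174 μs.
Propagation delays (d/s per hop): 274.51, 139.896 μs; sum = 414.406 μs.
End-to-end = 415 μs.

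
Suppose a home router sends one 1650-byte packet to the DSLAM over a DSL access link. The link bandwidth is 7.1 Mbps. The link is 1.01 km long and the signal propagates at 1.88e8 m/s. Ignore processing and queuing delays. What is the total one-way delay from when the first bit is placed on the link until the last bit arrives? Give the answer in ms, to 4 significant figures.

L = 1650 × 8 = 13200 bits.
Transmission delay = L/R = 13200 / 7100000 = 1.85915 ms.
Propagation delay = d/s = 1010 m / 188000000 m/s = 0.00537234 ms.
Total = 1.865 ms.

1.865 ms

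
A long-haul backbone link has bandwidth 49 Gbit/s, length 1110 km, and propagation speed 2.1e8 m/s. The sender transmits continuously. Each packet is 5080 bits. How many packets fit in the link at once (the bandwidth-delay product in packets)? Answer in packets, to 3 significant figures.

51000 packets

Propagation delay = 1110000 / 210000000 = 0.00528571 s.
BDP = R × t_prop = 49000000000 × 0.00528571 = 259000000 bits.
In packets of 5080 bits: 51000 packets.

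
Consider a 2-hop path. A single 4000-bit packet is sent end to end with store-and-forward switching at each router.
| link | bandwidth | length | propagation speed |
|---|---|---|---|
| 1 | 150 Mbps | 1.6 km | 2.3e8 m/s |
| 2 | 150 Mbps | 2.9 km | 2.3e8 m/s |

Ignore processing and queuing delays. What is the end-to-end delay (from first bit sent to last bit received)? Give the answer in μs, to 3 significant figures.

Transmission delay per hop = L/R = 4000/150000000 = 26.6667 μs; 2 hops → 53.3333 μs.
Propagation delays (d/s per hop): 6.95652, 12.6087 μs; sum = 19.5652 μs.
End-to-end = 72.9 μs.

72.9 μs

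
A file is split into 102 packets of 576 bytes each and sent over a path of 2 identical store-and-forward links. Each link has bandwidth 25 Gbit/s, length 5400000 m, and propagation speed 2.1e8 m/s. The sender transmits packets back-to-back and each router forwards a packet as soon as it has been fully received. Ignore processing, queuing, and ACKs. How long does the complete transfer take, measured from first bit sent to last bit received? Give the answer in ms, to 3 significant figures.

51.4 ms

Per-hop transmission t_tx = L/R = 4608/25000000000 = 0.00018432 ms.
Per-hop propagation t_prop = 5400000/210000000 = 25.7143 ms.
Pipeline fill: first packet needs 2·t_tx to clear all hops; remaining 101 packets each add one t_tx.
Total = (2+102-1)·t_tx + 2·t_prop = 103·0.00018432 + 2·25.7143 = 51.4 ms.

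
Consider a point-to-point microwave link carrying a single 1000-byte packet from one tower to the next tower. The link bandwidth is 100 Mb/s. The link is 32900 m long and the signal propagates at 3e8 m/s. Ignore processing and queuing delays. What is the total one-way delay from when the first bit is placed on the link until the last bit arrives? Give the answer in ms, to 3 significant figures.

0.190 ms

L = 1000 × 8 = 8000 bits.
Transmission delay = L/R = 8000 / 100000000 = 0.08 ms.
Propagation delay = d/s = 32900 m / 300000000 m/s = 0.109667 ms.
Total = 0.190 ms.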